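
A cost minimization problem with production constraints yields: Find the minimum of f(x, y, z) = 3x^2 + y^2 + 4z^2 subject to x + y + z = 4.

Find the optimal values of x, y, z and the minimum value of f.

Using Lagrange multipliers on f = 3x^2 + y^2 + 4z^2 with constraint x + y + z = 4:
Conditions: 2*3*x = lambda, 2*1*y = lambda, 2*4*z = lambda
So x = lambda/6, y = lambda/2, z = lambda/8
Substituting into constraint: lambda * (19/24) = 4
lambda = 96/19
x = 16/19, y = 48/19, z = 12/19
Minimum value = 192/19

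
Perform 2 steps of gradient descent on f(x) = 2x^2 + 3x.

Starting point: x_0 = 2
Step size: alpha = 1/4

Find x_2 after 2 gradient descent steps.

f(x) = 2x^2 + 3x, f'(x) = 4x + (3)
Step 1: f'(2) = 11, x_1 = 2 - 1/4 * 11 = -3/4
Step 2: f'(-3/4) = 0, x_2 = -3/4 - 1/4 * 0 = -3/4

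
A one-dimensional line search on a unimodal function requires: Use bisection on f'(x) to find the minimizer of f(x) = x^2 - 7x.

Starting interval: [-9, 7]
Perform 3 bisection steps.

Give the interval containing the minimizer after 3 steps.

Finding critical point of f(x) = x^2 - 7x using bisection on f'(x) = 2x + -7.
f'(x) = 0 when x = 7/2.
Starting interval: [-9, 7]
Step 1: mid = -1, f'(mid) = -9, new interval = [-1, 7]
Step 2: mid = 3, f'(mid) = -1, new interval = [3, 7]
Step 3: mid = 5, f'(mid) = 3, new interval = [3, 5]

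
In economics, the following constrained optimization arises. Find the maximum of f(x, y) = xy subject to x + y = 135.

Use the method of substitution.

Substitute y = 135 - x into f(x,y) = xy:
g(x) = x(135 - x) = 135x - x^2
g'(x) = 135 - 2x = 0  =>  x = 135/2
y = 135 - 135/2 = 135/2
Maximum value = (135/2) * (135/2) = 18225/4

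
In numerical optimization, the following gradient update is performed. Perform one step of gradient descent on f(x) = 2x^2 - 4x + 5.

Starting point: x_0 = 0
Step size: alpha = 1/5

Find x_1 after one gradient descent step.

f(x) = 2x^2 - 4x + 5
f'(x) = 4x - 4
f'(0) = 4*0 + (-4) = -4
x_1 = x_0 - alpha * f'(x_0) = 0 - 1/5 * -4 = 4/5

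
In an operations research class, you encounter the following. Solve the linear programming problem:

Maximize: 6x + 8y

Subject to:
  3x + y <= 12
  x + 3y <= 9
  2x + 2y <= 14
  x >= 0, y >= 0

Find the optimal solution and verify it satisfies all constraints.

Feasible vertices: (0, 0), (0, 3), (27/8, 15/8), (4, 0)
Objective 6x + 8y at each vertex:
  (0, 0): 0
  (0, 3): 24
  (27/8, 15/8): 141/4
  (4, 0): 24
Maximum is 141/4 at (27/8, 15/8).
Verify constraints at (x, y) = (27/8, 15/8):
  3*(27/8) + 1*(15/8) = 12 <= 12 (active)
  1*(27/8) + 3*(15/8) = 9 <= 9 (active)
  2*(27/8) + 2*(15/8) = 21/2 <= 14
  x = 27/8 >= 0, y = 15/8 >= 0. All constraints satisfied.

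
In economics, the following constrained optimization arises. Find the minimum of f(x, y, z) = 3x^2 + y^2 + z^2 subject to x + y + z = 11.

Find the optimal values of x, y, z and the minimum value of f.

Using Lagrange multipliers on f = 3x^2 + y^2 + z^2 with constraint x + y + z = 11:
Conditions: 2*3*x = lambda, 2*1*y = lambda, 2*1*z = lambda
So x = lambda/6, y = lambda/2, z = lambda/2
Substituting into constraint: lambda * (7/6) = 11
lambda = 66/7
x = 11/7, y = 33/7, z = 33/7
Minimum value = 363/7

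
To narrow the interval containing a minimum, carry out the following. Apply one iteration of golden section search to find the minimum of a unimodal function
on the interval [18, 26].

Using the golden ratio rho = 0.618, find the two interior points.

Golden section search on [18, 26].
Golden ratio rho = 0.618 (approx).
Interior points:
  x_1 = 18 + (1-0.618)*8 = 21.0560
  x_2 = 18 + 0.618*8 = 22.9440
Compare f(x_1) and f(x_2) to determine which subinterval to keep.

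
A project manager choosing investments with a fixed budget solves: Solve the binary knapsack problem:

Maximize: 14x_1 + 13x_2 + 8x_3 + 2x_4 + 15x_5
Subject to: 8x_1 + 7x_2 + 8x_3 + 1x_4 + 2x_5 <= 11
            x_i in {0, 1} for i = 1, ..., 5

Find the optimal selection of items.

Items: item 1 (v=14, w=8), item 2 (v=13, w=7), item 3 (v=8, w=8), item 4 (v=2, w=1), item 5 (v=15, w=2)
Capacity: 11
Checking all 32 subsets (w = total weight, v = total value):
  {}: w = 0, v = 0
  {1}: w = 8, v = 14
  {2}: w = 7, v = 13
  {3}: w = 8, v = 8
  {4}: w = 1, v = 2
  {5}: w = 2, v = 15
  {1, 2}: w = 15 > 11, infeasible
  {1, 3}: w = 16 > 11, infeasible
  {1, 4}: w = 9, v = 16
  {1, 5}: w = 10, v = 29
  {2, 3}: w = 15 > 11, infeasible
  {2, 4}: w = 8, v = 15
  {2, 5}: w = 9, v = 28
  {3, 4}: w = 9, v = 10
  {3, 5}: w = 10, v = 23
  {4, 5}: w = 3, v = 17
  {1, 2, 3}: w = 23 > 11, infeasible
  {1, 2, 4}: w = 16 > 11, infeasible
  {1, 2, 5}: w = 17 > 11, infeasible
  {1, 3, 4}: w = 17 > 11, infeasible
  {1, 3, 5}: w = 18 > 11, infeasible
  {1, 4, 5}: w = 11, v = 31
  {2, 3, 4}: w = 16 > 11, infeasible
  {2, 3, 5}: w = 17 > 11, infeasible
  {2, 4, 5}: w = 10, v = 30
  {3, 4, 5}: w = 11, v = 25
  {1, 2, 3, 4}: w = 24 > 11, infeasible
  {1, 2, 3, 5}: w = 25 > 11, infeasible
  {1, 2, 4, 5}: w = 18 > 11, infeasible
  {1, 3, 4, 5}: w = 19 > 11, infeasible
  {2, 3, 4, 5}: w = 18 > 11, infeasible
  {1, 2, 3, 4, 5}: w = 26 > 11, infeasible
Best feasible subset: items [1, 4, 5]
Total weight: 11 <= 11, total value: 31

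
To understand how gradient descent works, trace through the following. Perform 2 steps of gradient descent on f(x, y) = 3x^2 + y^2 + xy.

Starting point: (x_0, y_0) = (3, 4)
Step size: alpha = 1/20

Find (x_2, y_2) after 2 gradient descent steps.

f(x,y) = 3x^2 + y^2 + xy
grad_x = 6x + 1y, grad_y = 2y + 1x
Step 1: grad = (22, 11), (19/10, 69/20)
Step 2: grad = (297/20, 44/5), (463/400, 301/100)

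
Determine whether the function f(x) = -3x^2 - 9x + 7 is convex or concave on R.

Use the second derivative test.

f(x) = -3x^2 - 9x + 7
f'(x) = -6x - 9
f''(x) = -6
Since f''(x) = -6 < 0 for all x, f is concave on R.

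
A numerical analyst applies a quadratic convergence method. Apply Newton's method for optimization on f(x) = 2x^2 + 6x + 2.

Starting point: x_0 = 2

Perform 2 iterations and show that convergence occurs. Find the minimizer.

f(x) = 2x^2 + 6x + 2, f'(x) = 4x + (6), f''(x) = 4
Step 1: f'(2) = 14, x_1 = 2 - 14/4 = -3/2
Step 2: f'(-3/2) = 0, x_2 = -3/2 (converged)
Newton's method converges in 1 step for quadratics.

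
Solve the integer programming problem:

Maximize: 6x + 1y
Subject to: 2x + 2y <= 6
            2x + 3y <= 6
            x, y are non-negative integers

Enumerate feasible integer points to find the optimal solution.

Constraint 1: 2x + 2y <= 6
Constraint 2: 2x + 3y <= 6
Feasible x range (need y >= 0): 0 <= x <= min(6/2, 6/2) => x in {0, ..., 3}.
Enumerate feasible integer points row by row (the coefficient of y is 1 > 0, so for each x the largest feasible y gives the best value):
  x = 0: y <= min((6 - 2*0)/2, (6 - 2*0)/3) => y in {0, ..., 2}; best 6*0 + 1*2 = 2
  x = 1: y <= min((6 - 2*1)/2, (6 - 2*1)/3) => y in {0, ..., 1}; best 6*1 + 1*1 = 7
  x = 2: y <= min((6 - 2*2)/2, (6 - 2*2)/3) => y in {0}; best 6*2 + 1*0 = 12
  x = 3: y <= min((6 - 2*3)/2, (6 - 2*3)/3) => y in {0}; best 6*3 + 1*0 = 18
The maximum 6x + 1y = 18 is achieved at x = 3, y = 0.
Check: 2*3 + 2*0 = 6 <= 6 and 2*3 + 3*0 = 6 <= 6.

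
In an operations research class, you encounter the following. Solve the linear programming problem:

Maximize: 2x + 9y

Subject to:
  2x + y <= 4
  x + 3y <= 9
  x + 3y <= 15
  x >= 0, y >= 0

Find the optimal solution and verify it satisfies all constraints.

Feasible vertices: (0, 0), (0, 3), (3/5, 14/5), (2, 0)
Objective 2x + 9y at each vertex:
  (0, 0): 0
  (0, 3): 27
  (3/5, 14/5): 132/5
  (2, 0): 4
Maximum is 27 at (0, 3).
Verify constraints at (x, y) = (0, 3):
  2*0 + 1*3 = 3 <= 4
  1*0 + 3*3 = 9 <= 9 (active)
  1*0 + 3*3 = 9 <= 15
  x = 0 >= 0, y = 3 >= 0. All constraints satisfied.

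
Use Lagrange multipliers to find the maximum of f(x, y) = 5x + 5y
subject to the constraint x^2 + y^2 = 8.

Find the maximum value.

Set up Lagrange conditions: grad f = lambda * grad g
  5 = 2*lambda*x
  5 = 2*lambda*y
From these: x/y = 5/5, so x = 5t, y = 5t for some t.
Substitute into constraint: (5t)^2 + (5t)^2 = 8
  t^2 * 50 = 8
  t = sqrt(8/50)
Maximum = 5*x + 5*y = (5^2 + 5^2)*t = 50 * sqrt(8/50) = 20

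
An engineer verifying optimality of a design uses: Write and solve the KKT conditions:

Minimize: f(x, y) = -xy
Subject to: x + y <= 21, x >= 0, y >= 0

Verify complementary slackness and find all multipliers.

Problem: min -xy s.t. x + y <= 21 (multiplier lambda), x >= 0 (mu_x), y >= 0 (mu_y)
KKT stationarity: -y + lambda - mu_x = 0, -x + lambda - mu_y = 0, with lambda, mu_x, mu_y >= 0
Complementary slackness: lambda*(x + y - 21) = 0, mu_x*x = 0, mu_y*y = 0
If lambda = 0: y = -mu_x <= 0 and x = -mu_y <= 0 force x = y = 0 with f = 0; but x = y = 21/2 is feasible with f = -441/4 < 0, so this is not the minimum. Hence lambda > 0 and x + y = 21.
Try x > 0, y > 0 (so mu_x = mu_y = 0): y = lambda, x = lambda => x = y = lambda
x + y = 21 => 2*lambda = 21 => lambda = 21/2
x* = y* = 21/2 > 0, consistent with mu_x = mu_y = 0.
(Any feasible point with x = 0 or y = 0 has f = 0 > -441/4, so the minimum is not on those boundaries.)
min(-xy) = -441/4 (i.e. max xy = 441/4)
Multipliers: lambda = 21/2, mu_x = 0, mu_y = 0
Complementary slackness: lambda*(x + y - 21) = 21/2*(21/2 + 21/2 - 21) = 0, mu_x*x = 0*21/2 = 0, mu_y*y = 0*21/2 = 0. Satisfied.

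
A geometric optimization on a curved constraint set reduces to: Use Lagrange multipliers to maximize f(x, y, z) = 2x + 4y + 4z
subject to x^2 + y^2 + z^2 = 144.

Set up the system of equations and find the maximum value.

Lagrange conditions: 2 = 2*lambda*x, 4 = 2*lambda*y, 4 = 2*lambda*z
So x:2 = y:4 = z:4, i.e. x = 2t, y = 4t, z = 4t
Constraint: t^2*(2^2 + 4^2 + 4^2) = 144
  t^2 * 36 = 144  =>  t = sqrt(4)
Maximum = 2*2t + 4*4t + 4*4t = 36*sqrt(4) = 72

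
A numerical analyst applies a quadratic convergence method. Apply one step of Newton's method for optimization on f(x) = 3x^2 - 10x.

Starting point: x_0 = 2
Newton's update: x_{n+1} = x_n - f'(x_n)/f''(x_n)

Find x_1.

f(x) = 3x^2 - 10x
f'(x) = 6x + (-10), f''(x) = 6
Newton step: x_1 = x_0 - f'(x_0)/f''(x_0)
f'(2) = 2
x_1 = 2 - 2/6 = 5/3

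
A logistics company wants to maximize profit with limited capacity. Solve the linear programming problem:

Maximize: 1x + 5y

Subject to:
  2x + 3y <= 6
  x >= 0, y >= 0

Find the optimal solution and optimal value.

The feasible region has vertices at [(0, 0), (3, 0), (0, 2)].
Checking objective 1x + 5y at each vertex:
  (0, 0): 1*0 + 5*0 = 0
  (3, 0): 1*3 + 5*0 = 3
  (0, 2): 1*0 + 5*2 = 10
Maximum is 10 at (0, 2).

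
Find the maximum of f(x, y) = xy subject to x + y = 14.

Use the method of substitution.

Substitute y = 14 - x into f(x,y) = xy:
g(x) = x(14 - x) = 14x - x^2
g'(x) = 14 - 2x = 0  =>  x = 7
y = 14 - 7 = 7
Maximum value = 7 * 7 = 49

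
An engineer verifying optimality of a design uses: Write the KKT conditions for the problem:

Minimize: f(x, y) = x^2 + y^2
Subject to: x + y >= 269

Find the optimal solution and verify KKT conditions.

KKT conditions for min x^2 + y^2 s.t. x + y >= 269:
Stationarity: 2x = mu, 2y = mu
So x = y = mu/2.
Complementary slackness: mu*(x + y - 269) = 0
Primal feasibility: x + y >= 269; dual feasibility: mu >= 0
If mu = 0 then x = y = 0, but 0 + 0 < 269 is infeasible, so the constraint is active.
Constraint active: x + y = 2*(mu/2) = 269 => mu = 269
x = y = 269/2, f = 72361/2
Verify: stationarity 2*(269/2) = 269 = mu; primal 269/2 + 269/2 = 269 >= 269; dual mu = 269 >= 0; complementary slackness 269*(269 - 269) = 0. All KKT conditions hold.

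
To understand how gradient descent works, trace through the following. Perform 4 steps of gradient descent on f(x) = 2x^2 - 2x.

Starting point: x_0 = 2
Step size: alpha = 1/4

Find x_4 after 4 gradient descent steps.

f(x) = 2x^2 - 2x, f'(x) = 4x + (-2)
Step 1: f'(2) = 6, x_1 = 2 - 1/4 * 6 = 1/2
Step 2: f'(1/2) = 0, x_2 = 1/2 - 1/4 * 0 = 1/2
Step 3: f'(1/2) = 0, x_3 = 1/2 - 1/4 * 0 = 1/2
Step 4: f'(1/2) = 0, x_4 = 1/2 - 1/4 * 0 = 1/2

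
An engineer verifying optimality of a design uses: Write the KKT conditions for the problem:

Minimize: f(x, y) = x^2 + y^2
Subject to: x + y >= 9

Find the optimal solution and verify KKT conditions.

KKT conditions for min x^2 + y^2 s.t. x + y >= 9:
Stationarity: 2x = mu, 2y = mu
So x = y = mu/2.
Complementary slackness: mu*(x + y - 9) = 0
Primal feasibility: x + y >= 9; dual feasibility: mu >= 0
If mu = 0 then x = y = 0, but 0 + 0 < 9 is infeasible, so the constraint is active.
Constraint active: x + y = 2*(mu/2) = 9 => mu = 9
x = y = 9/2, f = 81/2
Verify: stationarity 2*(9/2) = 9 = mu; primal 9/2 + 9/2 = 9 >= 9; dual mu = 9 >= 0; complementary slackness 9*(9 - 9) = 0. All KKT conditions hold.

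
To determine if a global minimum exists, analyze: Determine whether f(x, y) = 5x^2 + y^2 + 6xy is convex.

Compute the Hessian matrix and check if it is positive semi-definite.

f(x,y) = 5x^2 + y^2 + 6xy
Hessian H = [[10, 6], [6, 2]]
trace(H) = 12, det(H) = -16
Eigenvalues: (12 +/- sqrt(208)) / 2 = 13.21, -1.211
Since not both eigenvalues positive, f is neither convex nor concave.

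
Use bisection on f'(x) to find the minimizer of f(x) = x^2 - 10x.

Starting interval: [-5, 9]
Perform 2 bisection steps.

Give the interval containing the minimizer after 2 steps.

Finding critical point of f(x) = x^2 - 10x using bisection on f'(x) = 2x + -10.
f'(x) = 0 when x = 5.
Starting interval: [-5, 9]
Step 1: mid = 2, f'(mid) = -6, new interval = [2, 9]
Step 2: mid = 11/2, f'(mid) = 1, new interval = [2, 11/2]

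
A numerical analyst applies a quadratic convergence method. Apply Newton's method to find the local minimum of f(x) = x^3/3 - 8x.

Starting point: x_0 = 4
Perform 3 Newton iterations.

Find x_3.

f(x) = x^3/3 - 8x
f'(x) = x^2 - 8, f''(x) = 2x
Newton update: x_{n+1} = x_n - (x_n^2 - 8)/(2*x_n)
Step 1: x_0 = 4, f'=8, f''=8, x_1 = 3
Step 2: x_1 = 3, f'=1, f''=6, x_2 = 17/6
Step 3: x_2 = 17/6, f'=1/36, f''=17/3, x_3 = 577/204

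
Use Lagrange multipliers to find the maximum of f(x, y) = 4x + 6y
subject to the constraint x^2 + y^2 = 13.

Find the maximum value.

Set up Lagrange conditions: grad f = lambda * grad g
  4 = 2*lambda*x
  6 = 2*lambda*y
From these: x/y = 4/6, so x = 4t, y = 6t for some t.
Substitute into constraint: (4t)^2 + (6t)^2 = 13
  t^2 * 52 = 13
  t = sqrt(13/52)
Maximum = 4*x + 6*y = (4^2 + 6^2)*t = 52 * sqrt(13/52) = 26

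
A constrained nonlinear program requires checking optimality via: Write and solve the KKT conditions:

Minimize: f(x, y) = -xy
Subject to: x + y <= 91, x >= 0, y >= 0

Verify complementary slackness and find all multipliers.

Problem: min -xy s.t. x + y <= 91 (multiplier lambda), x >= 0 (mu_x), y >= 0 (mu_y)
KKT stationarity: -y + lambda - mu_x = 0, -x + lambda - mu_y = 0, with lambda, mu_x, mu_y >= 0
Complementary slackness: lambda*(x + y - 91) = 0, mu_x*x = 0, mu_y*y = 0
If lambda = 0: y = -mu_x <= 0 and x = -mu_y <= 0 force x = y = 0 with f = 0; but x = y = 91/2 is feasible with f = -8281/4 < 0, so this is not the minimum. Hence lambda > 0 and x + y = 91.
Try x > 0, y > 0 (so mu_x = mu_y = 0): y = lambda, x = lambda => x = y = lambda
x + y = 91 => 2*lambda = 91 => lambda = 91/2
x* = y* = 91/2 > 0, consistent with mu_x = mu_y = 0.
(Any feasible point with x = 0 or y = 0 has f = 0 > -8281/4, so the minimum is not on those boundaries.)
min(-xy) = -8281/4 (i.e. max xy = 8281/4)
Multipliers: lambda = 91/2, mu_x = 0, mu_y = 0
Complementary slackness: lambda*(x + y - 91) = 91/2*(91/2 + 91/2 - 91) = 0, mu_x*x = 0*91/2 = 0, mu_y*y = 0*91/2 = 0. Satisfied.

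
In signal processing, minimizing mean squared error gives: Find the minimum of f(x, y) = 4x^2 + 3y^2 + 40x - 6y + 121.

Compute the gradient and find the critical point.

f(x,y) = 4x^2 + 3y^2 + 40x - 6y + 121
df/dx = 8x + (40) = 0  =>  x = -5
df/dy = 6y + (-6) = 0  =>  y = 1
f(-5, 1) = 4*(-5)^2 + 3*(1)^2 + 40*(-5) + -6*(1) + 121 = 18
Hessian is diagonal with entries 8, 6 > 0, so this is a minimum.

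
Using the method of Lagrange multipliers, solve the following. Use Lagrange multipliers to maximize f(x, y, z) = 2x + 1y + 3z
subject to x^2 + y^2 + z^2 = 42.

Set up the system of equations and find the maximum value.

Lagrange conditions: 2 = 2*lambda*x, 1 = 2*lambda*y, 3 = 2*lambda*z
So x:2 = y:1 = z:3, i.e. x = 2t, y = 1t, z = 3t
Constraint: t^2*(2^2 + 1^2 + 3^2) = 42
  t^2 * 14 = 42  =>  t = sqrt(3)
Maximum = 2*2t + 1*1t + 3*3t = 14*sqrt(3) = sqrt(588)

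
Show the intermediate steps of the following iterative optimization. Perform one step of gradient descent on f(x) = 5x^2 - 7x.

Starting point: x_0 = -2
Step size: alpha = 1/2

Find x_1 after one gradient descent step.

f(x) = 5x^2 - 7x
f'(x) = 10x - 7
f'(-2) = 10*-2 + (-7) = -27
x_1 = x_0 - alpha * f'(x_0) = -2 - 1/2 * -27 = 23/2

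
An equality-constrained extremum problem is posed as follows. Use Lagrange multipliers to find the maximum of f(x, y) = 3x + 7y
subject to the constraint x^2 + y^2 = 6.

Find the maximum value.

Set up Lagrange conditions: grad f = lambda * grad g
  3 = 2*lambda*x
  7 = 2*lambda*y
From these: x/y = 3/7, so x = 3t, y = 7t for some t.
Substitute into constraint: (3t)^2 + (7t)^2 = 6
  t^2 * 58 = 6
  t = sqrt(6/58)
Maximum = 3*x + 7*y = (3^2 + 7^2)*t = 58 * sqrt(6/58) = sqrt(348)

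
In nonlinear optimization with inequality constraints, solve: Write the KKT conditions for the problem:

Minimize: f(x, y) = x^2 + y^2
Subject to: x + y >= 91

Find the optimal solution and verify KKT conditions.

KKT conditions for min x^2 + y^2 s.t. x + y >= 91:
Stationarity: 2x = mu, 2y = mu
So x = y = mu/2.
Complementary slackness: mu*(x + y - 91) = 0
Primal feasibility: x + y >= 91; dual feasibility: mu >= 0
If mu = 0 then x = y = 0, but 0 + 0 < 91 is infeasible, so the constraint is active.
Constraint active: x + y = 2*(mu/2) = 91 => mu = 91
x = y = 91/2, f = 8281/2
Verify: stationarity 2*(91/2) = 91 = mu; primal 91/2 + 91/2 = 91 >= 91; dual mu = 91 >= 0; complementary slackness 91*(91 - 91) = 0. All KKT conditions hold.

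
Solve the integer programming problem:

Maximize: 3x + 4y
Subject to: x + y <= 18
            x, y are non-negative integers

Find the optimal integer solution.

Objective: 3x + 4y, constraint: x + y <= 18
Coefficient of y is 4 > coefficient of x is 3, so allocate the entire budget to y.
Optimal: x = 0, y = 18, value = 72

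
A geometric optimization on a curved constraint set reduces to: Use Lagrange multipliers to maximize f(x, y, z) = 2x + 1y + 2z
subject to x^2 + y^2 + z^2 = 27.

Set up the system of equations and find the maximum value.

Lagrange conditions: 2 = 2*lambda*x, 1 = 2*lambda*y, 2 = 2*lambda*z
So x:2 = y:1 = z:2, i.e. x = 2t, y = 1t, z = 2t
Constraint: t^2*(2^2 + 1^2 + 2^2) = 27
  t^2 * 9 = 27  =>  t = sqrt(3)
Maximum = 2*2t + 1*1t + 2*2t = 9*sqrt(3) = sqrt(243)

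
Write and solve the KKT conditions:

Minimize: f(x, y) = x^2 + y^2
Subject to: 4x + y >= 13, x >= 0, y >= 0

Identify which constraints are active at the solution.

KKT conditions for min x^2 + y^2 s.t. 4x + 1y >= 13, x >= 0, y >= 0:
Stationarity: 2x = mu*4 + mu_x, 2y = mu*1 + mu_y, with mu, mu_x, mu_y >= 0
Complementary slackness: mu*(4x + y - 13) = 0, mu_x*x = 0, mu_y*y = 0
(0, 0) is infeasible (4*0 + 1*0 < 13), so if mu = 0 stationarity would force x = mu_x/2 >= 0, y = mu_y/2 >= 0 with mu_x*x = mu_y*y = 0, i.e. x = y = 0: contradiction. Hence mu > 0 and 4x + y = 13 is active.
Try x > 0, y > 0 (so mu_x = mu_y = 0): x = 4*mu/2, y = 1*mu/2
Substitute: 4*(4*mu/2) + 1*(1*mu/2) = 13
  mu*17/2 = 13 => mu = 26/17
x* = 52/17 > 0, y* = 13/17 > 0, consistent with mu_x = mu_y = 0.
f is convex and the constraints are linear, so this KKT point is the global minimum.
f* = 169/17
Active constraints: 4x + y >= 13 (holds with equality, mu = 26/17 > 0); x >= 0 and y >= 0 are inactive (mu_x = mu_y = 0).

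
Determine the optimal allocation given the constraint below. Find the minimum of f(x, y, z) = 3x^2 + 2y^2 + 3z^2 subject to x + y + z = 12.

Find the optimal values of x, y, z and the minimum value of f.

Using Lagrange multipliers on f = 3x^2 + 2y^2 + 3z^2 with constraint x + y + z = 12:
Conditions: 2*3*x = lambda, 2*2*y = lambda, 2*3*z = lambda
So x = lambda/6, y = lambda/4, z = lambda/6
Substituting into constraint: lambda * (7/12) = 12
lambda = 144/7
x = 24/7, y = 36/7, z = 24/7
Minimum value = 864/7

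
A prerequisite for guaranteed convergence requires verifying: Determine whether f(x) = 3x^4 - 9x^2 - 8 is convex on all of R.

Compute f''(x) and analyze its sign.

f(x) = 3x^4 - 9x^2 - 8
f'(x) = 12x^3 + -18x
f''(x) = 36x^2 + -18
f''(0) = -18 < 0, so not convex near x = 0
Therefore, f is not globally convex on R.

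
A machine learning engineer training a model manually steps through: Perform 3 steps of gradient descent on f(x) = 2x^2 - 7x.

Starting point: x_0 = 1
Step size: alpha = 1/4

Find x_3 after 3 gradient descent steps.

f(x) = 2x^2 - 7x, f'(x) = 4x + (-7)
Step 1: f'(1) = -3, x_1 = 1 - 1/4 * -3 = 7/4
Step 2: f'(7/4) = 0, x_2 = 7/4 - 1/4 * 0 = 7/4
Step 3: f'(7/4) = 0, x_3 = 7/4 - 1/4 * 0 = 7/4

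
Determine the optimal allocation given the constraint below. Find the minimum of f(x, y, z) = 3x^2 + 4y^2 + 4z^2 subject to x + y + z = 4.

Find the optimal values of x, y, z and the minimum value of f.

Using Lagrange multipliers on f = 3x^2 + 4y^2 + 4z^2 with constraint x + y + z = 4:
Conditions: 2*3*x = lambda, 2*4*y = lambda, 2*4*z = lambda
So x = lambda/6, y = lambda/8, z = lambda/8
Substituting into constraint: lambda * (5/12) = 4
lambda = 48/5
x = 8/5, y = 6/5, z = 6/5
Minimum value = 96/5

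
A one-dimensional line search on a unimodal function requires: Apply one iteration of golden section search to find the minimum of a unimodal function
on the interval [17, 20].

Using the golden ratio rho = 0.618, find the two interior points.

Golden section search on [17, 20].
Golden ratio rho = 0.618 (approx).
Interior points:
  x_1 = 17 + (1-0.618)*3 = 18.1460
  x_2 = 17 + 0.618*3 = 18.8540
Compare f(x_1) and f(x_2) to determine which subinterval to keep.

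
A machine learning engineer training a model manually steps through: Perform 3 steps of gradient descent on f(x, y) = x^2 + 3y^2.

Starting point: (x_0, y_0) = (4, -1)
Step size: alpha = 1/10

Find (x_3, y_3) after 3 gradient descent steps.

f(x,y) = x^2 + 3y^2
grad_x = 2x + 0y, grad_y = 6y + 0x
Step 1: grad = (8, -6), (16/5, -2/5)
Step 2: grad = (32/5, -12/5), (64/25, -4/25)
Step 3: grad = (128/25, -24/25), (256/125, -8/125)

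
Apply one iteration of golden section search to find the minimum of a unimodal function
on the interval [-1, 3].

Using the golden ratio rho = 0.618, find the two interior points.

Golden section search on [-1, 3].
Golden ratio rho = 0.618 (approx).
Interior points:
  x_1 = -1 + (1-0.618)*4 = 0.5280
  x_2 = -1 + 0.618*4 = 1.4720
Compare f(x_1) and f(x_2) to determine which subinterval to keep.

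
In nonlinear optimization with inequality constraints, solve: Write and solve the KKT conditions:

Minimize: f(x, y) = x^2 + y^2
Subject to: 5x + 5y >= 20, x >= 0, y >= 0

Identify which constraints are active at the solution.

KKT conditions for min x^2 + y^2 s.t. 5x + 5y >= 20, x >= 0, y >= 0:
Stationarity: 2x = mu*5 + mu_x, 2y = mu*5 + mu_y, with mu, mu_x, mu_y >= 0
Complementary slackness: mu*(5x + 5y - 20) = 0, mu_x*x = 0, mu_y*y = 0
(0, 0) is infeasible (5*0 + 5*0 < 20), so if mu = 0 stationarity would force x = mu_x/2 >= 0, y = mu_y/2 >= 0 with mu_x*x = mu_y*y = 0, i.e. x = y = 0: contradiction. Hence mu > 0 and 5x + 5y = 20 is active.
Try x > 0, y > 0 (so mu_x = mu_y = 0): x = 5*mu/2, y = 5*mu/2
Substitute: 5*(5*mu/2) + 5*(5*mu/2) = 20
  mu*50/2 = 20 => mu = 4/5
x* = 2 > 0, y* = 2 > 0, consistent with mu_x = mu_y = 0.
f is convex and the constraints are linear, so this KKT point is the global minimum.
f* = 8
Active constraints: 5x + 5y >= 20 (holds with equality, mu = 4/5 > 0); x >= 0 and y >= 0 are inactive (mu_x = mu_y = 0).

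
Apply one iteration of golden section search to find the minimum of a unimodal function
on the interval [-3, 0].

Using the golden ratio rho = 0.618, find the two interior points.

Golden section search on [-3, 0].
Golden ratio rho = 0.618 (approx).
Interior points:
  x_1 = -3 + (1-0.618)*3 = -1.8540
  x_2 = -3 + 0.618*3 = -1.1460
Compare f(x_1) and f(x_2) to determine which subinterval to keep.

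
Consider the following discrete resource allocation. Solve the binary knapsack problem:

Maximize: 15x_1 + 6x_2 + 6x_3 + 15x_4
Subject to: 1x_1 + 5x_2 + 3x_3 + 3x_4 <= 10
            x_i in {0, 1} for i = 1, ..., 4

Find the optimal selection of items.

Items: item 1 (v=15, w=1), item 2 (v=6, w=5), item 3 (v=6, w=3), item 4 (v=15, w=3)
Capacity: 10
Checking all 16 subsets (w = total weight, v = total value):
  {}: w = 0, v = 0
  {1}: w = 1, v = 15
  {2}: w = 5, v = 6
  {3}: w = 3, v = 6
  {4}: w = 3, v = 15
  {1, 2}: w = 6, v = 21
  {1, 3}: w = 4, v = 21
  {1, 4}: w = 4, v = 30
  {2, 3}: w = 8, v = 12
  {2, 4}: w = 8, v = 21
  {3, 4}: w = 6, v = 21
  {1, 2, 3}: w = 9, v = 27
  {1, 2, 4}: w = 9, v = 36
  {1, 3, 4}: w = 7, v = 36
  {2, 3, 4}: w = 11 > 10, infeasible
  {1, 2, 3, 4}: w = 12 > 10, infeasible
Best feasible subset: items [1, 2, 4]
(The same value 36 is also attained by {1, 3, 4}.)
Total weight: 9 <= 10, total value: 36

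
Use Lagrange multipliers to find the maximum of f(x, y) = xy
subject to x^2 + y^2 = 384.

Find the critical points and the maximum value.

Lagrange conditions: y = 2*lambda*x and x = 2*lambda*y
If x = 0 then y = 0, violating the constraint, so x, y != 0.
Dividing: y/x = x/y => x^2 = y^2 => y = x or y = -x
Constraint: 2x^2 = 384 => x^2 = 192 => x = +/-sqrt(192)
Critical points: (sqrt(192), sqrt(192)), (-sqrt(192), -sqrt(192)), (sqrt(192), -sqrt(192)), (-sqrt(192), sqrt(192))
  y = x:  xy = x^2 = 192  at (sqrt(192), sqrt(192)) and (-sqrt(192), -sqrt(192))
  y = -x: xy = -x^2 = -192 at (sqrt(192), -sqrt(192)) and (-sqrt(192), sqrt(192))
Maximum xy = 192 at (sqrt(192), sqrt(192)) and (-sqrt(192), -sqrt(192))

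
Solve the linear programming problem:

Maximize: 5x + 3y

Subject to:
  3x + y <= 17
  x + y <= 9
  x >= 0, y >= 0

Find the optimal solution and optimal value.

Feasible vertices: (0, 0), (0, 9), (4, 5), (17/3, 0)
Objective 5x + 3y at each:
  (0, 0): 0
  (0, 9): 27
  (4, 5): 35
  (17/3, 0): 85/3
Maximum is 35 at (4, 5).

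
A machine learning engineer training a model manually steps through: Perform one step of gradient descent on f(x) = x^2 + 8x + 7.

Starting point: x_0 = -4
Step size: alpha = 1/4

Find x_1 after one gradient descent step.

f(x) = x^2 + 8x + 7
f'(x) = 2x + 8
f'(-4) = 2*-4 + (8) = 0
x_1 = x_0 - alpha * f'(x_0) = -4 - 1/4 * 0 = -4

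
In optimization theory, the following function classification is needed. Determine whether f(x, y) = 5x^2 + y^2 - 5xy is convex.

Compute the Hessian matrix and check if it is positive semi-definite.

f(x,y) = 5x^2 + y^2 - 5xy
Hessian H = [[10, -5], [-5, 2]]
trace(H) = 12, det(H) = -5
Eigenvalues: (12 +/- sqrt(164)) / 2 = 12.4, -0.4031
Since not both eigenvalues positive, f is neither convex nor concave.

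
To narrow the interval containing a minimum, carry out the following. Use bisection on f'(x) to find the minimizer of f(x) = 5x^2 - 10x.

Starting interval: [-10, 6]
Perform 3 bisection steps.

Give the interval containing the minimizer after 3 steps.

Finding critical point of f(x) = 5x^2 - 10x using bisection on f'(x) = 10x + -10.
f'(x) = 0 when x = 1.
Starting interval: [-10, 6]
Step 1: mid = -2, f'(mid) = -30, new interval = [-2, 6]
Step 2: mid = 2, f'(mid) = 10, new interval = [-2, 2]
Step 3: mid = 0, f'(mid) = -10, new interval = [0, 2]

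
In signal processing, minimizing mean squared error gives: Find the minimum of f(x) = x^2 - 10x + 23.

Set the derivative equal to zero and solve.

f(x) = x^2 - 10x + 23
f'(x) = 2x + (-10) = 0
x = 10/2 = 5
f(5) = -2
Since f''(x) = 2 > 0, this is a minimum.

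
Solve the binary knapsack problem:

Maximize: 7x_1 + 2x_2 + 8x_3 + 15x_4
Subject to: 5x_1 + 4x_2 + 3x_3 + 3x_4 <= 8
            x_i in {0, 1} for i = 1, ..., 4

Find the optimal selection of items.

Items: item 1 (v=7, w=5), item 2 (v=2, w=4), item 3 (v=8, w=3), item 4 (v=15, w=3)
Capacity: 8
Checking all 16 subsets (w = total weight, v = total value):
  {}: w = 0, v = 0
  {1}: w = 5, v = 7
  {2}: w = 4, v = 2
  {3}: w = 3, v = 8
  {4}: w = 3, v = 15
  {1, 2}: w = 9 > 8, infeasible
  {1, 3}: w = 8, v = 15
  {1, 4}: w = 8, v = 22
  {2, 3}: w = 7, v = 10
  {2, 4}: w = 7, v = 17
  {3, 4}: w = 6, v = 23
  {1, 2, 3}: w = 12 > 8, infeasible
  {1, 2, 4}: w = 12 > 8, infeasible
  {1, 3, 4}: w = 11 > 8, infeasible
  {2, 3, 4}: w = 10 > 8, infeasible
  {1, 2, 3, 4}: w = 15 > 8, infeasible
Best feasible subset: items [3, 4]
Total weight: 6 <= 8, total value: 23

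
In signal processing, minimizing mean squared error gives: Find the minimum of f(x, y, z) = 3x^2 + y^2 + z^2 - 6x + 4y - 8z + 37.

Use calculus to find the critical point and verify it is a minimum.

f(x,y,z) = 3x^2 + y^2 + z^2 - 6x + 4y - 8z + 37
df/dx = 6x + (-6) = 0 => x = 1
df/dy = 2y + (4) = 0 => y = -2
df/dz = 2z + (-8) = 0 => z = 4
f(1,-2,4) = 3*(1)^2 + 1*(-2)^2 + 1*(4)^2 + -6*(1) + 4*(-2) + -8*(4) + 37 = 14
Hessian is diagonal with entries 6, 2, 2 > 0, confirmed minimum.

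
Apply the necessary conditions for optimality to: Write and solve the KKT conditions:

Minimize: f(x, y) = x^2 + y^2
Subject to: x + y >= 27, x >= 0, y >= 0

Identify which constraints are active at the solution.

KKT conditions for min x^2 + y^2 s.t. 1x + 1y >= 27, x >= 0, y >= 0:
Stationarity: 2x = mu*1 + mu_x, 2y = mu*1 + mu_y, with mu, mu_x, mu_y >= 0
Complementary slackness: mu*(x + y - 27) = 0, mu_x*x = 0, mu_y*y = 0
(0, 0) is infeasible (1*0 + 1*0 < 27), so if mu = 0 stationarity would force x = mu_x/2 >= 0, y = mu_y/2 >= 0 with mu_x*x = mu_y*y = 0, i.e. x = y = 0: contradiction. Hence mu > 0 and x + y = 27 is active.
Try x > 0, y > 0 (so mu_x = mu_y = 0): x = 1*mu/2, y = 1*mu/2
Substitute: 1*(1*mu/2) + 1*(1*mu/2) = 27
  mu*2/2 = 27 => mu = 27
x* = 27/2 > 0, y* = 27/2 > 0, consistent with mu_x = mu_y = 0.
f is convex and the constraints are linear, so this KKT point is the global minimum.
f* = 729/2
Active constraints: x + y >= 27 (holds with equality, mu = 27 > 0); x >= 0 and y >= 0 are inactive (mu_x = mu_y = 0).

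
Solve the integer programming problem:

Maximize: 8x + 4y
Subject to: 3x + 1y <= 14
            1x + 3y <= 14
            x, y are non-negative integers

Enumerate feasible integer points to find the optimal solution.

Constraint 1: 3x + 1y <= 14
Constraint 2: 1x + 3y <= 14
Feasible x range (need y >= 0): 0 <= x <= min(14/3, 14/1) => x in {0, ..., 4}.
Enumerate feasible integer points row by row (the coefficient of y is 4 > 0, so for each x the largest feasible y gives the best value):
  x = 0: y <= min((14 - 3*0)/1, (14 - 1*0)/3) => y in {0, ..., 4}; best 8*0 + 4*4 = 16
  x = 1: y <= min((14 - 3*1)/1, (14 - 1*1)/3) => y in {0, ..., 4}; best 8*1 + 4*4 = 24
  x = 2: y <= min((14 - 3*2)/1, (14 - 1*2)/3) => y in {0, ..., 4}; best 8*2 + 4*4 = 32
  x = 3: y <= min((14 - 3*3)/1, (14 - 1*3)/3) => y in {0, ..., 3}; best 8*3 + 4*3 = 36
  x = 4: y <= min((14 - 3*4)/1, (14 - 1*4)/3) => y in {0, ..., 2}; best 8*4 + 4*2 = 40
The maximum 8x + 4y = 40 is achieved at x = 4, y = 2.
Check: 3*4 + 1*2 = 14 <= 14 and 1*4 + 3*2 = 10 <= 14.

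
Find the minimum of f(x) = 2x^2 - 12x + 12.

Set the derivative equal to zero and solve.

f(x) = 2x^2 - 12x + 12
f'(x) = 4x + (-12) = 0
x = 12/4 = 3
f(3) = -6
Since f''(x) = 4 > 0, this is a minimum.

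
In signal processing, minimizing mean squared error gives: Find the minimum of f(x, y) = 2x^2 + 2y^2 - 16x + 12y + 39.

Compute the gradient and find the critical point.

f(x,y) = 2x^2 + 2y^2 - 16x + 12y + 39
df/dx = 4x + (-16) = 0  =>  x = 4
df/dy = 4y + (12) = 0  =>  y = -3
f(4, -3) = 2*(4)^2 + 2*(-3)^2 + -16*(4) + 12*(-3) + 39 = -11
Hessian is diagonal with entries 4, 4 > 0, so this is a minimum.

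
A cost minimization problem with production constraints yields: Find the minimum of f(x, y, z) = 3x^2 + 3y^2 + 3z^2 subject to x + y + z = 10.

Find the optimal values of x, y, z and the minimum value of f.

Using Lagrange multipliers on f = 3x^2 + 3y^2 + 3z^2 with constraint x + y + z = 10:
Conditions: 2*3*x = lambda, 2*3*y = lambda, 2*3*z = lambda
So x = lambda/6, y = lambda/6, z = lambda/6
Substituting into constraint: lambda * (1/2) = 10
lambda = 20
x = 10/3, y = 10/3, z = 10/3
Minimum value = 100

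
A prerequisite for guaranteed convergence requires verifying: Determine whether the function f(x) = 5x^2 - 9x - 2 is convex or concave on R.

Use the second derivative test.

f(x) = 5x^2 - 9x - 2
f'(x) = 10x - 9
f''(x) = 10
Since f''(x) = 10 > 0 for all x, f is convex on R.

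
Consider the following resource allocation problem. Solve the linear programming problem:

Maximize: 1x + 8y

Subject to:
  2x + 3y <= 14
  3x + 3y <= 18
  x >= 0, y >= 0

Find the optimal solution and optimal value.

Feasible vertices: (0, 0), (0, 14/3), (4, 2), (6, 0)
Objective 1x + 8y at each:
  (0, 0): 0
  (0, 14/3): 112/3
  (4, 2): 20
  (6, 0): 6
Maximum is 112/3 at (0, 14/3).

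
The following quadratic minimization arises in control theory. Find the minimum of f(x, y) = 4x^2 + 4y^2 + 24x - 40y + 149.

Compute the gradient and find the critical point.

f(x,y) = 4x^2 + 4y^2 + 24x - 40y + 149
df/dx = 8x + (24) = 0  =>  x = -3
df/dy = 8y + (-40) = 0  =>  y = 5
f(-3, 5) = 4*(-3)^2 + 4*(5)^2 + 24*(-3) + -40*(5) + 149 = 13
Hessian is diagonal with entries 8, 8 > 0, so this is a minimum.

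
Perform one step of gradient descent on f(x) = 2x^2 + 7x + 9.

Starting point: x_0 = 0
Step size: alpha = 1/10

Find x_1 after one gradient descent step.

f(x) = 2x^2 + 7x + 9
f'(x) = 4x + 7
f'(0) = 4*0 + (7) = 7
x_1 = x_0 - alpha * f'(x_0) = 0 - 1/10 * 7 = -7/10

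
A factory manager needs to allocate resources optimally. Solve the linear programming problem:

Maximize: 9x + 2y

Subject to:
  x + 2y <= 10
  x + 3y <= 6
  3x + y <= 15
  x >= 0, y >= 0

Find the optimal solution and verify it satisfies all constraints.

Feasible vertices: (0, 0), (0, 2), (39/8, 3/8), (5, 0)
Objective 9x + 2y at each vertex:
  (0, 0): 0
  (0, 2): 4
  (39/8, 3/8): 357/8
  (5, 0): 45
Maximum is 45 at (5, 0).
Verify constraints at (x, y) = (5, 0):
  1*5 + 2*0 = 5 <= 10
  1*5 + 3*0 = 5 <= 6
  3*5 + 1*0 = 15 <= 15 (active)
  x = 5 >= 0, y = 0 >= 0. All constraints satisfied.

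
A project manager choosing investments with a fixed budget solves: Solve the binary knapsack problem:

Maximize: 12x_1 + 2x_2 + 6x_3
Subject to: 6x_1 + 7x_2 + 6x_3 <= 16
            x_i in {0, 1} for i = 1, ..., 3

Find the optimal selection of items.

Items: item 1 (v=12, w=6), item 2 (v=2, w=7), item 3 (v=6, w=6)
Capacity: 16
Checking all 8 subsets (w = total weight, v = total value):
  {}: w = 0, v = 0
  {1}: w = 6, v = 12
  {2}: w = 7, v = 2
  {3}: w = 6, v = 6
  {1, 2}: w = 13, v = 14
  {1, 3}: w = 12, v = 18
  {2, 3}: w = 13, v = 8
  {1, 2, 3}: w = 19 > 16, infeasible
Best feasible subset: items [1, 3]
Total weight: 12 <= 16, total value: 18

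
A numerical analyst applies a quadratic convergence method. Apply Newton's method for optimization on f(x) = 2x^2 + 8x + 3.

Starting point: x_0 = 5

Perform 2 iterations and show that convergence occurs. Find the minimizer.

f(x) = 2x^2 + 8x + 3, f'(x) = 4x + (8), f''(x) = 4
Step 1: f'(5) = 28, x_1 = 5 - 28/4 = -2
Step 2: f'(-2) = 0, x_2 = -2 (converged)
Newton's method converges in 1 step for quadratics.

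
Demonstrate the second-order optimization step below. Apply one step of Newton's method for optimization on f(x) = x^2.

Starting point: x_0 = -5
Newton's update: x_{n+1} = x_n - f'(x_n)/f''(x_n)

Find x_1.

f(x) = x^2
f'(x) = 2x + (0), f''(x) = 2
Newton step: x_1 = x_0 - f'(x_0)/f''(x_0)
f'(-5) = -10
x_1 = -5 - -10/2 = 0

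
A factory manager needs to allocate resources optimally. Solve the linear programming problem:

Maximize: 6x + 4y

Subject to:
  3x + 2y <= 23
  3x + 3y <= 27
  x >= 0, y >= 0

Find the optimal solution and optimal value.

Feasible vertices: (0, 0), (0, 9), (5, 4), (23/3, 0)
Objective 6x + 4y at each:
  (0, 0): 0
  (0, 9): 36
  (5, 4): 46
  (23/3, 0): 46
Maximum is 46 at (5, 4).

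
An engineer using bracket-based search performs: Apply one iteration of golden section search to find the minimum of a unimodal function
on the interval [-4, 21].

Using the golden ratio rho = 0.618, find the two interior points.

Golden section search on [-4, 21].
Golden ratio rho = 0.618 (approx).
Interior points:
  x_1 = -4 + (1-0.618)*25 = 5.5500
  x_2 = -4 + 0.618*25 = 11.4500
Compare f(x_1) and f(x_2) to determine which subinterval to keep.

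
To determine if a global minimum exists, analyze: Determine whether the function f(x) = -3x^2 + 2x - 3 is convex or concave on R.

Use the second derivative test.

f(x) = -3x^2 + 2x - 3
f'(x) = -6x + 2
f''(x) = -6
Since f''(x) = -6 < 0 for all x, f is concave on R.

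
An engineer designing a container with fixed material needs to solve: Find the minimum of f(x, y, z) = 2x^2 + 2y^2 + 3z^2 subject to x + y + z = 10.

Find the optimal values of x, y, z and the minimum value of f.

Using Lagrange multipliers on f = 2x^2 + 2y^2 + 3z^2 with constraint x + y + z = 10:
Conditions: 2*2*x = lambda, 2*2*y = lambda, 2*3*z = lambda
So x = lambda/4, y = lambda/4, z = lambda/6
Substituting into constraint: lambda * (2/3) = 10
lambda = 15
x = 15/4, y = 15/4, z = 5/2
Minimum value = 75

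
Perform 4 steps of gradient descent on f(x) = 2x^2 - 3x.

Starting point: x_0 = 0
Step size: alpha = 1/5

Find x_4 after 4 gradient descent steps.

f(x) = 2x^2 - 3x, f'(x) = 4x + (-3)
Step 1: f'(0) = -3, x_1 = 0 - 1/5 * -3 = 3/5
Step 2: f'(3/5) = -3/5, x_2 = 3/5 - 1/5 * -3/5 = 18/25
Step 3: f'(18/25) = -3/25, x_3 = 18/25 - 1/5 * -3/25 = 93/125
Step 4: f'(93/125) = -3/125, x_4 = 93/125 - 1/5 * -3/125 = 468/625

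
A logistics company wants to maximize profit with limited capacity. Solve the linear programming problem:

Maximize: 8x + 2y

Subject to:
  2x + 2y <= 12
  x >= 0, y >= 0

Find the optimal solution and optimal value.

The feasible region has vertices at [(0, 0), (6, 0), (0, 6)].
Checking objective 8x + 2y at each vertex:
  (0, 0): 8*0 + 2*0 = 0
  (6, 0): 8*6 + 2*0 = 48
  (0, 6): 8*0 + 2*6 = 12
Maximum is 48 at (6, 0).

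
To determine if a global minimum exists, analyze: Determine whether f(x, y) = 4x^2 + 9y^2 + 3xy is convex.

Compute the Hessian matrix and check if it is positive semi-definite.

f(x,y) = 4x^2 + 9y^2 + 3xy
Hessian H = [[8, 3], [3, 18]]
trace(H) = 26, det(H) = 135
Eigenvalues: (26 +/- sqrt(136)) / 2 = 18.83, 7.169
Since both eigenvalues > 0, f is convex.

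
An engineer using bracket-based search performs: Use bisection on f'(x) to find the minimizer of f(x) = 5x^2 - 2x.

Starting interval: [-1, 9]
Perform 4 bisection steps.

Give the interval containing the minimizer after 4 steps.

Finding critical point of f(x) = 5x^2 - 2x using bisection on f'(x) = 10x + -2.
f'(x) = 0 when x = 1/5.
Starting interval: [-1, 9]
Step 1: mid = 4, f'(mid) = 38, new interval = [-1, 4]
Step 2: mid = 3/2, f'(mid) = 13, new interval = [-1, 3/2]
Step 3: mid = 1/4, f'(mid) = 1/2, new interval = [-1, 1/4]
Step 4: mid = -3/8, f'(mid) = -23/4, new interval = [-3/8, 1/4]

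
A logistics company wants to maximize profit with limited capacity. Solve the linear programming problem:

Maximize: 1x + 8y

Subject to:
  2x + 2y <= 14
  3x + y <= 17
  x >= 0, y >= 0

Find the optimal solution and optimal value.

Feasible vertices: (0, 0), (0, 7), (5, 2), (17/3, 0)
Objective 1x + 8y at each:
  (0, 0): 0
  (0, 7): 56
  (5, 2): 21
  (17/3, 0): 17/3
Maximum is 56 at (0, 7).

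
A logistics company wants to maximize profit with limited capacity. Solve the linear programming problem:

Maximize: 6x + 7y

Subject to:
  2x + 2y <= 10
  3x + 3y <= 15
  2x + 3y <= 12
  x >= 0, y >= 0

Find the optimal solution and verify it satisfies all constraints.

Feasible vertices: (0, 0), (0, 4), (3, 2), (5, 0)
Objective 6x + 7y at each vertex:
  (0, 0): 0
  (0, 4): 28
  (3, 2): 32
  (5, 0): 30
Maximum is 32 at (3, 2).
Verify constraints at (x, y) = (3, 2):
  2*3 + 2*2 = 10 <= 10 (active)
  3*3 + 3*2 = 15 <= 15 (active)
  2*3 + 3*2 = 12 <= 12 (active)
  x = 3 >= 0, y = 2 >= 0. All constraints satisfied.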